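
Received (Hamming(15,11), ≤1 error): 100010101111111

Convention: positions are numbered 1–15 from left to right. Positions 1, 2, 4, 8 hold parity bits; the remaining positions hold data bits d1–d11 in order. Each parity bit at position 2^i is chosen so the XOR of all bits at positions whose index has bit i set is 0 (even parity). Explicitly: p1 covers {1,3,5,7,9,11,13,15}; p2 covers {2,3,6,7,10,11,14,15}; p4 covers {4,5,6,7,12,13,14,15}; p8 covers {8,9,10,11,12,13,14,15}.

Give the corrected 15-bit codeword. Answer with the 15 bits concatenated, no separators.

100010101101111

s1 (pos 1,3,5,7,9,11,13,15): 1⊕0⊕1⊕1⊕1⊕1⊕1⊕1 = 1
s2 (pos 2,3,6,7,10,11,14,15): 0⊕0⊕0⊕1⊕1⊕1⊕1⊕1 = 1
s4 (pos 4,5,6,7,12,13,14,15): 0⊕1⊕0⊕1⊕1⊕1⊕1⊕1 = 0
s8 (pos 8,9,10,11,12,13,14,15): 0⊕1⊕1⊕1⊕1⊕1⊕1⊕1 = 1
Syndrome s8…s1 = 1011 → error at position 11.
Flip position 11: 100010101111111 → 100010101101111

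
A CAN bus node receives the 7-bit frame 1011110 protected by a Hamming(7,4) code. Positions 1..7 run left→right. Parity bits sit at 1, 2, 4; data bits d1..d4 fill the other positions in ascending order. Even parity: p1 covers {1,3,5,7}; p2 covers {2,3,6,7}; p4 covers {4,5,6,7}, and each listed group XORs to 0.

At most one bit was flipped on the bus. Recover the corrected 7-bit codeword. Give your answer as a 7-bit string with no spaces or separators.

s1 (pos 1,3,5,7): 1⊕1⊕1⊕0 = 1
s2 (pos 2,3,6,7): 0⊕1⊕1⊕0 = 0
s4 (pos 4,5,6,7): 1⊕1⊕1⊕0 = 1
Syndrome s4…s1 = 101 → error at position 5.
Flip position 5: 1011110 → 1011010

1011010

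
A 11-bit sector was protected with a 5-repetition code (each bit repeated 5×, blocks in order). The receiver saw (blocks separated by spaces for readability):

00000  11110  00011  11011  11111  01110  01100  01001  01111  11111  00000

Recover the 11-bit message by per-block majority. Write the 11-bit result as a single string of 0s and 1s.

01011100110

Block 1 (00000): 0 ones → 0
Block 2 (11110): 4 ones → 1
Block 3 (00011): 2 ones → 0
Block 4 (11011): 4 ones → 1
Block 5 (11111): 5 ones → 1
Block 6 (01110): 3 ones → 1
Block 7 (01100): 2 ones → 0
Block 8 (01001): 2 ones → 0
Block 9 (01111): 4 ones → 1
Block 10 (11111): 5 ones → 1
Block 11 (00000): 0 ones → 0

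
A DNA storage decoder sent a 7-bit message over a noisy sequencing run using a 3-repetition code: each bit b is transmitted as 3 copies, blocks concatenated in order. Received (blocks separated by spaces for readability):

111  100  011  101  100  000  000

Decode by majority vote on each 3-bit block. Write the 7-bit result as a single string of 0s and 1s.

Block 1 (111): 3 ones → 1
Block 2 (100): 1 one → 0
Block 3 (011): 2 ones → 1
Block 4 (101): 2 ones → 1
Block 5 (100): 1 one → 0
Block 6 (000): 0 ones → 0
Block 7 (000): 0 ones → 0

1011000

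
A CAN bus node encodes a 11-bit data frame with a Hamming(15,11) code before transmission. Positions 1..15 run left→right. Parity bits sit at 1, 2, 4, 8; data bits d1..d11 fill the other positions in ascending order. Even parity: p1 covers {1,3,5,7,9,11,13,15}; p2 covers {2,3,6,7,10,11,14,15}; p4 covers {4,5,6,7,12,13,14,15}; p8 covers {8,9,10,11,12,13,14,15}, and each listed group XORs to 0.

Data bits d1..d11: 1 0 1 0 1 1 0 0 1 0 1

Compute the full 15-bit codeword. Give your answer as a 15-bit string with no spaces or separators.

Place data at non-parity positions: p1 p2 1 p4 0 1 0 p8 1 1 0 0 1 0 1
p1 (pos 1,3,5,7,9,11,13,15): XOR of data positions = 1⊕0⊕0⊕1⊕0⊕1⊕1 = 0
p2 (pos 2,3,6,7,10,11,14,15): XOR of data positions = 1⊕1⊕0⊕1⊕0⊕0⊕1 = 0
p4 (pos 4,5,6,7,12,13,14,15): XOR of data positions = 0⊕1⊕0⊕0⊕1⊕0⊕1 = 1
p8 (pos 8,9,10,11,12,13,14,15): XOR of data positions = 1⊕1⊕0⊕0⊕1⊕0⊕1 = 0
Codeword: 001101001100101

001101001100101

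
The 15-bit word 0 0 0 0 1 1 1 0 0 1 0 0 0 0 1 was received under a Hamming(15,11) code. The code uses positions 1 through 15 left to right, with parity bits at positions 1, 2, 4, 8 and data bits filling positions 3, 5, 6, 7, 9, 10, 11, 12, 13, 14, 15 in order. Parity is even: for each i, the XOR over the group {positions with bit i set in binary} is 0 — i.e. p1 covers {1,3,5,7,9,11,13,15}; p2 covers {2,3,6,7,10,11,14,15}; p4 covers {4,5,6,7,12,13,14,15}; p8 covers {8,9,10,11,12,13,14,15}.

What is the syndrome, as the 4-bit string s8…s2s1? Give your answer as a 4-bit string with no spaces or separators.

s1 (pos 1,3,5,7,9,11,13,15): 0⊕0⊕1⊕1⊕0⊕0⊕0⊕1 = 1
s2 (pos 2,3,6,7,10,11,14,15): 0⊕0⊕1⊕1⊕1⊕0⊕0⊕1 = 0
s4 (pos 4,5,6,7,12,13,14,15): 0⊕1⊕1⊕1⊕0⊕0⊕0⊕1 = 0
s8 (pos 8,9,10,11,12,13,14,15): 0⊕0⊕1⊕0⊕0⊕0⊕0⊕1 = 0
Syndrome s8…s1 = 0001 → error at position 1.

0001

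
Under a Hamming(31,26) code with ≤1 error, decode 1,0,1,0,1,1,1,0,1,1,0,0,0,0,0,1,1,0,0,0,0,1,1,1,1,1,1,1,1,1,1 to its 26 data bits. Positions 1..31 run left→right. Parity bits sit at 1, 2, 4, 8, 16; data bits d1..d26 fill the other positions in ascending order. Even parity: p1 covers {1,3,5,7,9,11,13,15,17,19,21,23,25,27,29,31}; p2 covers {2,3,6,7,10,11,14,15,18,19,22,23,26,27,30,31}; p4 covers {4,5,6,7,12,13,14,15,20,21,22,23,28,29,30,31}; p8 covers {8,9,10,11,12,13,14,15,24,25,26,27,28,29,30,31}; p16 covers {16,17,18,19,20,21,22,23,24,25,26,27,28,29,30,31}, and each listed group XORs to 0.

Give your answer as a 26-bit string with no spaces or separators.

10111100000100001111111111

s1 (pos 1,3,5,7,9,11,13,15,17,19,21,23,25,27,29,31): 1⊕1⊕1⊕1⊕1⊕0⊕0⊕0⊕1⊕0⊕0⊕1⊕1⊕1⊕1⊕1 = 1
s2 (pos 2,3,6,7,10,11,14,15,18,19,22,23,26,27,30,31): 0⊕1⊕1⊕1⊕1⊕0⊕0⊕0⊕0⊕0⊕1⊕1⊕1⊕1⊕1⊕1 = 0
s4 (pos 4,5,6,7,12,13,14,15,20,21,22,23,28,29,30,31): 0⊕1⊕1⊕1⊕0⊕0⊕0⊕0⊕0⊕0⊕1⊕1⊕1⊕1⊕1⊕1 = 1
s8 (pos 8,9,10,11,12,13,14,15,24,25,26,27,28,29,30,31): 0⊕1⊕1⊕0⊕0⊕0⊕0⊕0⊕1⊕1⊕1⊕1⊕1⊕1⊕1⊕1 = 0
s16 (pos 16,17,18,19,20,21,22,23,24,25,26,27,28,29,30,31): 1⊕1⊕0⊕0⊕0⊕0⊕1⊕1⊕1⊕1⊕1⊕1⊕1⊕1⊕1⊕1 = 0
Syndrome s16…s1 = 00101 → error at position 5.
Flip position 5: 1010111011000001100001111111111 → 1010011011000001100001111111111
Read data bits from positions 3,5,6,7,9,10,11,12,13,14,15,17,18,19,20,21,22,23,24,25,26,27,28,29,30,31: 10111100000100001111111111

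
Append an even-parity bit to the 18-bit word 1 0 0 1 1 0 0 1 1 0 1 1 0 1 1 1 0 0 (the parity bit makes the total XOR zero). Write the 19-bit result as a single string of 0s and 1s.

XOR of the 18 data bits: 1⊕0⊕0⊕1⊕1⊕0⊕0⊕1⊕1⊕0⊕1⊕1⊕0⊕1⊕1⊕1⊕0⊕0 = 0
Parity bit = 0 (so all 19 bits XOR to 0).

1001100110110111000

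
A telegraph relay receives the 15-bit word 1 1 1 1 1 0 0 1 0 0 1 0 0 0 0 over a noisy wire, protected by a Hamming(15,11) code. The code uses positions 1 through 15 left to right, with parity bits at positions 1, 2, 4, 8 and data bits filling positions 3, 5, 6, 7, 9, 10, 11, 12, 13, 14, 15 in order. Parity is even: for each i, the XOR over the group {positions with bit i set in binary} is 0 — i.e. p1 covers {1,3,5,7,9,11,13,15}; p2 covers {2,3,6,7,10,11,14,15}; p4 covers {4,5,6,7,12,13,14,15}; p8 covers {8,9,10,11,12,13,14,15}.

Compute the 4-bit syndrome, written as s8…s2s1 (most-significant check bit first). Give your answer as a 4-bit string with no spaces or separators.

s1 (pos 1,3,5,7,9,11,13,15): 1⊕1⊕1⊕0⊕0⊕1⊕0⊕0 = 0
s2 (pos 2,3,6,7,10,11,14,15): 1⊕1⊕0⊕0⊕0⊕1⊕0⊕0 = 1
s4 (pos 4,5,6,7,12,13,14,15): 1⊕1⊕0⊕0⊕0⊕0⊕0⊕0 = 0
s8 (pos 8,9,10,11,12,13,14,15): 1⊕0⊕0⊕1⊕0⊕0⊕0⊕0 = 0
Syndrome s8…s1 = 0010 → error at position 2.

0010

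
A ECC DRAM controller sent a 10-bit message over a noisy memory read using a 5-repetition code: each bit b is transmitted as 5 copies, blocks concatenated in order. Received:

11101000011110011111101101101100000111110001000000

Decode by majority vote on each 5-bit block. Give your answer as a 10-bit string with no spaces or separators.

1011110100

Block 1 (11101): 4 ones → 1
Block 2 (00001): 1 one → 0
Block 3 (11100): 3 ones → 1
Block 4 (11111): 5 ones → 1
Block 5 (10110): 3 ones → 1
Block 6 (11011): 4 ones → 1
Block 7 (00000): 0 ones → 0
Block 8 (11111): 5 ones → 1
Block 9 (00010): 1 one → 0
Block 10 (00000): 0 ones → 0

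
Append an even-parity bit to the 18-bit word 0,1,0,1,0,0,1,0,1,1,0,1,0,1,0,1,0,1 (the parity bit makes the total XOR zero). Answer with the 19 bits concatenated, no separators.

0101001011010101011

XOR of the 18 data bits: 0⊕1⊕0⊕1⊕0⊕0⊕1⊕0⊕1⊕1⊕0⊕1⊕0⊕1⊕0⊕1⊕0⊕1 = 1
Parity bit = 1 (so all 19 bits XOR to 0).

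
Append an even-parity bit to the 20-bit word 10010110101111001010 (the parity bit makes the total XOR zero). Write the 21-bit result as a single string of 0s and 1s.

100101101011110010101

XOR of the 20 data bits: 1⊕0⊕0⊕1⊕0⊕1⊕1⊕0⊕1⊕0⊕1⊕1⊕1⊕1⊕0⊕0⊕1⊕0⊕1⊕0 = 1
Parity bit = 1 (so all 21 bits XOR to 0).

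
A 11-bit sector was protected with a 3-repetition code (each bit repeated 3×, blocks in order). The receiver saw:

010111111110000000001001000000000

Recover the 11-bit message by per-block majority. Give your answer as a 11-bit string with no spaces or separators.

Block 1 (010): 1 one → 0
Block 2 (111): 3 ones → 1
Block 3 (111): 3 ones → 1
Block 4 (110): 2 ones → 1
Block 5 (000): 0 ones → 0
Block 6 (000): 0 ones → 0
Block 7 (001): 1 one → 0
Block 8 (001): 1 one → 0
Block 9 (000): 0 ones → 0
Block 10 (000): 0 ones → 0
Block 11 (000): 0 ones → 0

01110000000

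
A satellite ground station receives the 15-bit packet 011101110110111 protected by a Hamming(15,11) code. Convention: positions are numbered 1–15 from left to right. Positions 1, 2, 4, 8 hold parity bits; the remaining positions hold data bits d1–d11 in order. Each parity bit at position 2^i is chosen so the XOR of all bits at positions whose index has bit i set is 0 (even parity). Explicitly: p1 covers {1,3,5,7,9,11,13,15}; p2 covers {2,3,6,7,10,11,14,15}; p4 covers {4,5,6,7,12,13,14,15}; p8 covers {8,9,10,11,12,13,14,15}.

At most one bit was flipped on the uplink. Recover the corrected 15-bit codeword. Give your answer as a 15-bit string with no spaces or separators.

s1 (pos 1,3,5,7,9,11,13,15): 0⊕1⊕0⊕1⊕0⊕1⊕1⊕1 = 1
s2 (pos 2,3,6,7,10,11,14,15): 1⊕1⊕1⊕1⊕1⊕1⊕1⊕1 = 0
s4 (pos 4,5,6,7,12,13,14,15): 1⊕0⊕1⊕1⊕0⊕1⊕1⊕1 = 0
s8 (pos 8,9,10,11,12,13,14,15): 1⊕0⊕1⊕1⊕0⊕1⊕1⊕1 = 0
Syndrome s8…s1 = 0001 → error at position 1.
Flip position 1: 011101110110111 → 111101110110111

111101110110111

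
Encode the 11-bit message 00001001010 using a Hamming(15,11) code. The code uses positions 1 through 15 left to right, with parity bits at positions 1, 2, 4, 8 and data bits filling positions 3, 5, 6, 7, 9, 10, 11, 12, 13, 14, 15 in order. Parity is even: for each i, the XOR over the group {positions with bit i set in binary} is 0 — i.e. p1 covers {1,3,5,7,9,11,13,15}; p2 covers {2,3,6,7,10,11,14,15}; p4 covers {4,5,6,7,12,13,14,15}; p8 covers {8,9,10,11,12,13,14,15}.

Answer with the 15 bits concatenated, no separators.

Place data at non-parity positions: p1 p2 0 p4 0 0 0 p8 1 0 0 1 0 1 0
p1 (pos 1,3,5,7,9,11,13,15): XOR of data positions = 0⊕0⊕0⊕1⊕0⊕0⊕0 = 1
p2 (pos 2,3,6,7,10,11,14,15): XOR of data positions = 0⊕0⊕0⊕0⊕0⊕1⊕0 = 1
p4 (pos 4,5,6,7,12,13,14,15): XOR of data positions = 0⊕0⊕0⊕1⊕0⊕1⊕0 = 0
p8 (pos 8,9,10,11,12,13,14,15): XOR of data positions = 1⊕0⊕0⊕1⊕0⊕1⊕0 = 1
Codeword: 110000011001010

110000011001010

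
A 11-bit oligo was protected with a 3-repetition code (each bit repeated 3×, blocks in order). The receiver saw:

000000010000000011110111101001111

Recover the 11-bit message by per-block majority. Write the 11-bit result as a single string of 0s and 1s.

Block 1 (000): 0 ones → 0
Block 2 (000): 0 ones → 0
Block 3 (010): 1 one → 0
Block 4 (000): 0 ones → 0
Block 5 (000): 0 ones → 0
Block 6 (011): 2 ones → 1
Block 7 (110): 2 ones → 1
Block 8 (111): 3 ones → 1
Block 9 (101): 2 ones → 1
Block 10 (001): 1 one → 0
Block 11 (111): 3 ones → 1

00000111101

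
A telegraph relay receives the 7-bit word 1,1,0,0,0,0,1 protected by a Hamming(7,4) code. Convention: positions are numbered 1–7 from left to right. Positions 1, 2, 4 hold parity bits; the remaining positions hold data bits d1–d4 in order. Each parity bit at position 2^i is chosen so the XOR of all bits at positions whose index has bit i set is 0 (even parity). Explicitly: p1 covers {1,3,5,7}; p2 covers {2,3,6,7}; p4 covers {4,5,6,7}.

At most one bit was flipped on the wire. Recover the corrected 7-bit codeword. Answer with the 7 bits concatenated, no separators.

1101001

s1 (pos 1,3,5,7): 1⊕0⊕0⊕1 = 0
s2 (pos 2,3,6,7): 1⊕0⊕0⊕1 = 0
s4 (pos 4,5,6,7): 0⊕0⊕0⊕1 = 1
Syndrome s4…s1 = 100 → error at position 4.
Flip position 4: 1100001 → 1101001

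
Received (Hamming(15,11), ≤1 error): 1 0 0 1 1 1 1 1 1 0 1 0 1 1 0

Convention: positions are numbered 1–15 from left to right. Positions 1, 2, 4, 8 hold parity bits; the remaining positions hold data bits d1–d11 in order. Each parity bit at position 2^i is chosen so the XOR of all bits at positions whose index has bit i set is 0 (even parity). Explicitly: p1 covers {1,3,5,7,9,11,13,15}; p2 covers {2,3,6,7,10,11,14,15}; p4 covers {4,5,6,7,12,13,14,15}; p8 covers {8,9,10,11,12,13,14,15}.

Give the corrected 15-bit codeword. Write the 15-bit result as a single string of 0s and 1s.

s1 (pos 1,3,5,7,9,11,13,15): 1⊕0⊕1⊕1⊕1⊕1⊕1⊕0 = 0
s2 (pos 2,3,6,7,10,11,14,15): 0⊕0⊕1⊕1⊕0⊕1⊕1⊕0 = 0
s4 (pos 4,5,6,7,12,13,14,15): 1⊕1⊕1⊕1⊕0⊕1⊕1⊕0 = 0
s8 (pos 8,9,10,11,12,13,14,15): 1⊕1⊕0⊕1⊕0⊕1⊕1⊕0 = 1
Syndrome s8…s1 = 1000 → error at position 8.
Flip position 8: 100111111010110 → 100111101010110

100111101010110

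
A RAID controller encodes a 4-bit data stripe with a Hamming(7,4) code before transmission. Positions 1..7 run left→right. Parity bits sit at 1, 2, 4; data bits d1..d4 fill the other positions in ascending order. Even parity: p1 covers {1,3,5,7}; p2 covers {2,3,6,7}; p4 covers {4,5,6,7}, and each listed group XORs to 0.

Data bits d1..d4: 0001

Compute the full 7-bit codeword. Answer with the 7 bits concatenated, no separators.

1101001

Place data at non-parity positions: p1 p2 0 p4 0 0 1
p1 (pos 1,3,5,7): XOR of data positions = 0⊕0⊕1 = 1
p2 (pos 2,3,6,7): XOR of data positions = 0⊕0⊕1 = 1
p4 (pos 4,5,6,7): XOR of data positions = 0⊕0⊕1 = 1
Codeword: 1101001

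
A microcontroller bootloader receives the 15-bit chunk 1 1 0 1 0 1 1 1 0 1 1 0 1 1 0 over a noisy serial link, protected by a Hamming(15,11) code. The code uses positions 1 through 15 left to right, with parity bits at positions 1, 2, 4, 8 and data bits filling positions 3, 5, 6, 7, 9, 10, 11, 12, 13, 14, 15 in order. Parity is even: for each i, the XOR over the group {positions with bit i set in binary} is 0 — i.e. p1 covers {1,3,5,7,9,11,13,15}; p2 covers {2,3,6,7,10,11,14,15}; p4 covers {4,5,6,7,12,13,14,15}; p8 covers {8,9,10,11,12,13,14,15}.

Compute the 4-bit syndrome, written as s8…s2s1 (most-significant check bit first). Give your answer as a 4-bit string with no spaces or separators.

s1 (pos 1,3,5,7,9,11,13,15): 1⊕0⊕0⊕1⊕0⊕1⊕1⊕0 = 0
s2 (pos 2,3,6,7,10,11,14,15): 1⊕0⊕1⊕1⊕1⊕1⊕1⊕0 = 0
s4 (pos 4,5,6,7,12,13,14,15): 1⊕0⊕1⊕1⊕0⊕1⊕1⊕0 = 1
s8 (pos 8,9,10,11,12,13,14,15): 1⊕0⊕1⊕1⊕0⊕1⊕1⊕0 = 1
Syndrome s8…s1 = 1100 → error at position 12.

1100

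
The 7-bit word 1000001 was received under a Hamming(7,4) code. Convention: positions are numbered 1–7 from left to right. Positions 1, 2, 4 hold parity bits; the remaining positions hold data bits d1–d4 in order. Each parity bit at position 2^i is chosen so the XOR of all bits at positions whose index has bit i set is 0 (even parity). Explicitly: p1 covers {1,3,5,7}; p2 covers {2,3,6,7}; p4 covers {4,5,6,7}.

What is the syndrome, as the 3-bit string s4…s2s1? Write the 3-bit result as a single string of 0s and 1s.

s1 (pos 1,3,5,7): 1⊕0⊕0⊕1 = 0
s2 (pos 2,3,6,7): 0⊕0⊕0⊕1 = 1
s4 (pos 4,5,6,7): 0⊕0⊕0⊕1 = 1
Syndrome s4…s1 = 110 → error at position 6.

110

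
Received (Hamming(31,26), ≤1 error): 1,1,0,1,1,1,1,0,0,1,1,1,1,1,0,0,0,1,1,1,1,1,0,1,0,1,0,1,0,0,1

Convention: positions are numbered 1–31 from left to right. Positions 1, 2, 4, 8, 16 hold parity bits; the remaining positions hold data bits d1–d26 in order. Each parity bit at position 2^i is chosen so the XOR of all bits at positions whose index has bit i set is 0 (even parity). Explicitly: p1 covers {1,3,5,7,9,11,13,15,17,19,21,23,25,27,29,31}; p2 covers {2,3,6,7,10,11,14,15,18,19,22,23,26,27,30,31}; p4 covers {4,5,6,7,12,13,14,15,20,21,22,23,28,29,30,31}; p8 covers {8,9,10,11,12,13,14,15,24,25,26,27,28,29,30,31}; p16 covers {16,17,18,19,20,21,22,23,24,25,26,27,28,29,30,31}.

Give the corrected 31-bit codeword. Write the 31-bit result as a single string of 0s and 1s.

1101111001111100011111010001001

s1 (pos 1,3,5,7,9,11,13,15,17,19,21,23,25,27,29,31): 1⊕0⊕1⊕1⊕0⊕1⊕1⊕0⊕0⊕1⊕1⊕0⊕0⊕0⊕0⊕1 = 0
s2 (pos 2,3,6,7,10,11,14,15,18,19,22,23,26,27,30,31): 1⊕0⊕1⊕1⊕1⊕1⊕1⊕0⊕1⊕1⊕1⊕0⊕1⊕0⊕0⊕1 = 1
s4 (pos 4,5,6,7,12,13,14,15,20,21,22,23,28,29,30,31): 1⊕1⊕1⊕1⊕1⊕1⊕1⊕0⊕1⊕1⊕1⊕0⊕1⊕0⊕0⊕1 = 0
s8 (pos 8,9,10,11,12,13,14,15,24,25,26,27,28,29,30,31): 0⊕0⊕1⊕1⊕1⊕1⊕1⊕0⊕1⊕0⊕1⊕0⊕1⊕0⊕0⊕1 = 1
s16 (pos 16,17,18,19,20,21,22,23,24,25,26,27,28,29,30,31): 0⊕0⊕1⊕1⊕1⊕1⊕1⊕0⊕1⊕0⊕1⊕0⊕1⊕0⊕0⊕1 = 1
Syndrome s16…s1 = 11010 → error at position 26.
Flip position 26: 1101111001111100011111010101001 → 1101111001111100011111010001001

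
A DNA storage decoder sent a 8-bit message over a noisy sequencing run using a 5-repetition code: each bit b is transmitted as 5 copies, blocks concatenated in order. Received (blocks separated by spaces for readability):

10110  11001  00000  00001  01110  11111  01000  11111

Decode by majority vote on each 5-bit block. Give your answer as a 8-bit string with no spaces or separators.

Block 1 (10110): 3 ones → 1
Block 2 (11001): 3 ones → 1
Block 3 (00000): 0 ones → 0
Block 4 (00001): 1 one → 0
Block 5 (01110): 3 ones → 1
Block 6 (11111): 5 ones → 1
Block 7 (01000): 1 one → 0
Block 8 (11111): 5 ones → 1

11001101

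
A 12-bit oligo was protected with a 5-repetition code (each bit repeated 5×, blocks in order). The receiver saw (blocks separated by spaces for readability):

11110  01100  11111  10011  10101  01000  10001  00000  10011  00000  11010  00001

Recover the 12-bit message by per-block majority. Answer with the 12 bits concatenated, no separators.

Block 1 (11110): 4 ones → 1
Block 2 (01100): 2 ones → 0
Block 3 (11111): 5 ones → 1
Block 4 (10011): 3 ones → 1
Block 5 (10101): 3 ones → 1
Block 6 (01000): 1 one → 0
Block 7 (10001): 2 ones → 0
Block 8 (00000): 0 ones → 0
Block 9 (10011): 3 ones → 1
Block 10 (00000): 0 ones → 0
Block 11 (11010): 3 ones → 1
Block 12 (00001): 1 one → 0

101110001010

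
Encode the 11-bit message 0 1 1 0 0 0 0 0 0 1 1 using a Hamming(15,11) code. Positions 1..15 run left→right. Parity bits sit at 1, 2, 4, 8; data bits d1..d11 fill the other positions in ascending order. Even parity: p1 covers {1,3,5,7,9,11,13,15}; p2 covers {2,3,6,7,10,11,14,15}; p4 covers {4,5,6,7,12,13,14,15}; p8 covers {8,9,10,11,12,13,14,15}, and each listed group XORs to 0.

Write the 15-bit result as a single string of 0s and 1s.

Place data at non-parity positions: p1 p2 0 p4 1 1 0 p8 0 0 0 0 0 1 1
p1 (pos 1,3,5,7,9,11,13,15): XOR of data positions = 0⊕1⊕0⊕0⊕0⊕0⊕1 = 0
p2 (pos 2,3,6,7,10,11,14,15): XOR of data positions = 0⊕1⊕0⊕0⊕0⊕1⊕1 = 1
p4 (pos 4,5,6,7,12,13,14,15): XOR of data positions = 1⊕1⊕0⊕0⊕0⊕1⊕1 = 0
p8 (pos 8,9,10,11,12,13,14,15): XOR of data positions = 0⊕0⊕0⊕0⊕0⊕1⊕1 = 0
Codeword: 010011000000011

010011000000011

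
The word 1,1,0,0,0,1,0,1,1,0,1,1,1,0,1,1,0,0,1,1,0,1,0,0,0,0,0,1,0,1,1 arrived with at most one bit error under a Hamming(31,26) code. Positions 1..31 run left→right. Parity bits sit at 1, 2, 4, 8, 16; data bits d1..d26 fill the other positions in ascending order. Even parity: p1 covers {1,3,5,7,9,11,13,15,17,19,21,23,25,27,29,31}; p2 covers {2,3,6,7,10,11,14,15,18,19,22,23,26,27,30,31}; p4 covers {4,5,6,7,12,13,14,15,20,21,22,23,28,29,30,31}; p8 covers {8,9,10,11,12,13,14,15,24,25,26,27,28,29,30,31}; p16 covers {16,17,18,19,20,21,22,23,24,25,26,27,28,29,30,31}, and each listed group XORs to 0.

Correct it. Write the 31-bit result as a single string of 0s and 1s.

s1 (pos 1,3,5,7,9,11,13,15,17,19,21,23,25,27,29,31): 1⊕0⊕0⊕0⊕1⊕1⊕1⊕1⊕0⊕1⊕0⊕0⊕0⊕0⊕0⊕1 = 1
s2 (pos 2,3,6,7,10,11,14,15,18,19,22,23,26,27,30,31): 1⊕0⊕1⊕0⊕0⊕1⊕0⊕1⊕0⊕1⊕1⊕0⊕0⊕0⊕1⊕1 = 0
s4 (pos 4,5,6,7,12,13,14,15,20,21,22,23,28,29,30,31): 0⊕0⊕1⊕0⊕1⊕1⊕0⊕1⊕1⊕0⊕1⊕0⊕1⊕0⊕1⊕1 = 1
s8 (pos 8,9,10,11,12,13,14,15,24,25,26,27,28,29,30,31): 1⊕1⊕0⊕1⊕1⊕1⊕0⊕1⊕0⊕0⊕0⊕0⊕1⊕0⊕1⊕1 = 1
s16 (pos 16,17,18,19,20,21,22,23,24,25,26,27,28,29,30,31): 1⊕0⊕0⊕1⊕1⊕0⊕1⊕0⊕0⊕0⊕0⊕0⊕1⊕0⊕1⊕1 = 1
Syndrome s16…s1 = 11101 → error at position 29.
Flip position 29: 1100010110111011001101000001011 → 1100010110111011001101000001111

1100010110111011001101000001111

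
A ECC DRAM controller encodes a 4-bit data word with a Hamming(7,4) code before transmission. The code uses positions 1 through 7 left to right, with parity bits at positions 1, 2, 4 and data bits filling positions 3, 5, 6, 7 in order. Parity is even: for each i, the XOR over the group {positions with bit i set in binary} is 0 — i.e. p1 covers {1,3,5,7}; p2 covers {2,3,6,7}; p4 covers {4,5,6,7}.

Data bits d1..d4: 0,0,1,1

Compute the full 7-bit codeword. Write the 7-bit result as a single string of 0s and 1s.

1000011

Place data at non-parity positions: p1 p2 0 p4 0 1 1
p1 (pos 1,3,5,7): XOR of data positions = 0⊕0⊕1 = 1
p2 (pos 2,3,6,7): XOR of data positions = 0⊕1⊕1 = 0
p4 (pos 4,5,6,7): XOR of data positions = 0⊕1⊕1 = 0
Codeword: 1000011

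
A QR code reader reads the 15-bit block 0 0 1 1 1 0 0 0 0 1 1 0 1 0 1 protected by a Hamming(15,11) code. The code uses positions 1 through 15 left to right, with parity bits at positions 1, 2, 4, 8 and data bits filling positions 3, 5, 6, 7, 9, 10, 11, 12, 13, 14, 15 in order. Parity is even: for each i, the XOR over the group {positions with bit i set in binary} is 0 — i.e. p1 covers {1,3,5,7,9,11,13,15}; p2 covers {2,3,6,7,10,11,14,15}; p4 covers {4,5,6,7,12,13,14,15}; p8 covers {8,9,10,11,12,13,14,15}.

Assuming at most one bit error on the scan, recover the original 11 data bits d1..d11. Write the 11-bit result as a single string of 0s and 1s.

s1 (pos 1,3,5,7,9,11,13,15): 0⊕1⊕1⊕0⊕0⊕1⊕1⊕1 = 1
s2 (pos 2,3,6,7,10,11,14,15): 0⊕1⊕0⊕0⊕1⊕1⊕0⊕1 = 0
s4 (pos 4,5,6,7,12,13,14,15): 1⊕1⊕0⊕0⊕0⊕1⊕0⊕1 = 0
s8 (pos 8,9,10,11,12,13,14,15): 0⊕0⊕1⊕1⊕0⊕1⊕0⊕1 = 0
Syndrome s8…s1 = 0001 → error at position 1.
Flip position 1: 001110000110101 → 101110000110101
Read data bits from positions 3,5,6,7,9,10,11,12,13,14,15: 11000110101

11000110101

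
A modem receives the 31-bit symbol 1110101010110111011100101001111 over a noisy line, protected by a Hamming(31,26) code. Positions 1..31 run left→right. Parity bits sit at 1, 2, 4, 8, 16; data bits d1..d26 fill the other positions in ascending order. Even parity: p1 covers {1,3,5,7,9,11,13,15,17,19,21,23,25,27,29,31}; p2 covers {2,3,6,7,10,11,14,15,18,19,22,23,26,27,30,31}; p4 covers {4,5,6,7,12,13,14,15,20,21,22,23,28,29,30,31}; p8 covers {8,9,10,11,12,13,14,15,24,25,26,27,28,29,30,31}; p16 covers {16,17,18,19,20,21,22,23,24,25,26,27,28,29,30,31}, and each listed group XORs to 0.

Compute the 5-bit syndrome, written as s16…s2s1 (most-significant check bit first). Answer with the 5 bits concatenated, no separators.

s1 (pos 1,3,5,7,9,11,13,15,17,19,21,23,25,27,29,31): 1⊕1⊕1⊕1⊕1⊕1⊕0⊕1⊕0⊕1⊕0⊕1⊕1⊕0⊕1⊕1 = 0
s2 (pos 2,3,6,7,10,11,14,15,18,19,22,23,26,27,30,31): 1⊕1⊕0⊕1⊕0⊕1⊕1⊕1⊕1⊕1⊕0⊕1⊕0⊕0⊕1⊕1 = 1
s4 (pos 4,5,6,7,12,13,14,15,20,21,22,23,28,29,30,31): 0⊕1⊕0⊕1⊕1⊕0⊕1⊕1⊕1⊕0⊕0⊕1⊕1⊕1⊕1⊕1 = 1
s8 (pos 8,9,10,11,12,13,14,15,24,25,26,27,28,29,30,31): 0⊕1⊕0⊕1⊕1⊕0⊕1⊕1⊕0⊕1⊕0⊕0⊕1⊕1⊕1⊕1 = 0
s16 (pos 16,17,18,19,20,21,22,23,24,25,26,27,28,29,30,31): 1⊕0⊕1⊕1⊕1⊕0⊕0⊕1⊕0⊕1⊕0⊕0⊕1⊕1⊕1⊕1 = 0
Syndrome s16…s1 = 00110 → error at position 6.

00110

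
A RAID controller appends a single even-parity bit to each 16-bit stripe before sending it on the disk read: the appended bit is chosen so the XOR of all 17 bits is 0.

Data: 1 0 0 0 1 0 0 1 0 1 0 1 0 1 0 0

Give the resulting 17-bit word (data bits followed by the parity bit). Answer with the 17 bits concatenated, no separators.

XOR of the 16 data bits: 1⊕0⊕0⊕0⊕1⊕0⊕0⊕1⊕0⊕1⊕0⊕1⊕0⊕1⊕0⊕0 = 0
Parity bit = 0 (so all 17 bits XOR to 0).

10001001010101000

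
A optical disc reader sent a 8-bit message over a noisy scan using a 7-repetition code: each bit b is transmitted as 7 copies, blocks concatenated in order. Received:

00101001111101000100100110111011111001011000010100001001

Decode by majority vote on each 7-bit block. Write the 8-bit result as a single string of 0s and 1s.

01011000

Block 1 (0010100): 2 ones → 0
Block 2 (1111101): 6 ones → 1
Block 3 (0001001): 2 ones → 0
Block 4 (0011011): 4 ones → 1
Block 5 (1011111): 6 ones → 1
Block 6 (0010110): 3 ones → 0
Block 7 (0001010): 2 ones → 0
Block 8 (0001001): 2 ones → 0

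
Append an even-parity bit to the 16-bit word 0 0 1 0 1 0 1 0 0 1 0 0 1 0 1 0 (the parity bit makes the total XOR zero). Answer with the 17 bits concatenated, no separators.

00101010010010100

XOR of the 16 data bits: 0⊕0⊕1⊕0⊕1⊕0⊕1⊕0⊕0⊕1⊕0⊕0⊕1⊕0⊕1⊕0 = 0
Parity bit = 0 (so all 17 bits XOR to 0).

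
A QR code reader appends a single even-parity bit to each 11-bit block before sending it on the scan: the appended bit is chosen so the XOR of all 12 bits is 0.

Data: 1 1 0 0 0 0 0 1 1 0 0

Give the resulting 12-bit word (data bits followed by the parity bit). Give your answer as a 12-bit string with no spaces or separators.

110000011000

XOR of the 11 data bits: 1⊕1⊕0⊕0⊕0⊕0⊕0⊕1⊕1⊕0⊕0 = 0
Parity bit = 0 (so all 12 bits XOR to 0).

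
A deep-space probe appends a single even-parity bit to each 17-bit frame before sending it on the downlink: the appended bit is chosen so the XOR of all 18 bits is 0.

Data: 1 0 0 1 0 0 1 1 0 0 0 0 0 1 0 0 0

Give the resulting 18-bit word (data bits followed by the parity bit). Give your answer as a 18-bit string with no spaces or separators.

XOR of the 17 data bits: 1⊕0⊕0⊕1⊕0⊕0⊕1⊕1⊕0⊕0⊕0⊕0⊕0⊕1⊕0⊕0⊕0 = 1
Parity bit = 1 (so all 18 bits XOR to 0).

100100110000010001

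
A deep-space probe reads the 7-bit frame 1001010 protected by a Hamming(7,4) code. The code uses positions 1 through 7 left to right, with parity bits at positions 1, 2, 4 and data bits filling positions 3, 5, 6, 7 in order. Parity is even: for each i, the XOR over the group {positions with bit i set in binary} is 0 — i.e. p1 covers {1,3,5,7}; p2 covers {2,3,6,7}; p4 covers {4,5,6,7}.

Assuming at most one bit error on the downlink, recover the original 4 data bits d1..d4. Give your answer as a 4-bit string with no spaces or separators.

s1 (pos 1,3,5,7): 1⊕0⊕0⊕0 = 1
s2 (pos 2,3,6,7): 0⊕0⊕1⊕0 = 1
s4 (pos 4,5,6,7): 1⊕0⊕1⊕0 = 0
Syndrome s4…s1 = 011 → error at position 3.
Flip position 3: 1001010 → 1011010
Read data bits from positions 3,5,6,7: 1010

1010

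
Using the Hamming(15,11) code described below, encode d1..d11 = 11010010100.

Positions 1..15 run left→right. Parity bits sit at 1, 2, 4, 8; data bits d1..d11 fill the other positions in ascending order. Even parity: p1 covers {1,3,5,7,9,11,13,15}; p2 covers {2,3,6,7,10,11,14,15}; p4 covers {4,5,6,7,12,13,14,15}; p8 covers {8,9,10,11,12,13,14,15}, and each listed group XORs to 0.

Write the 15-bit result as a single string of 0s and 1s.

111110100010100

Place data at non-parity positions: p1 p2 1 p4 1 0 1 p8 0 0 1 0 1 0 0
p1 (pos 1,3,5,7,9,11,13,15): XOR of data positions = 1⊕1⊕1⊕0⊕1⊕1⊕0 = 1
p2 (pos 2,3,6,7,10,11,14,15): XOR of data positions = 1⊕0⊕1⊕0⊕1⊕0⊕0 = 1
p4 (pos 4,5,6,7,12,13,14,15): XOR of data positions = 1⊕0⊕1⊕0⊕1⊕0⊕0 = 1
p8 (pos 8,9,10,11,12,13,14,15): XOR of data positions = 0⊕0⊕1⊕0⊕1⊕0⊕0 = 0
Codeword: 111110100010100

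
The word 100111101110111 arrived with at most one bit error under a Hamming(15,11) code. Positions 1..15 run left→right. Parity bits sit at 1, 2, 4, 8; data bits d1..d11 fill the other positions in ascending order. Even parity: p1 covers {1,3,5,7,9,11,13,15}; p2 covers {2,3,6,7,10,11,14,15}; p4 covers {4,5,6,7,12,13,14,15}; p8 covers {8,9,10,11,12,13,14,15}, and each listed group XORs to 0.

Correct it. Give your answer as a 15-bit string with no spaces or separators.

s1 (pos 1,3,5,7,9,11,13,15): 1⊕0⊕1⊕1⊕1⊕1⊕1⊕1 = 1
s2 (pos 2,3,6,7,10,11,14,15): 0⊕0⊕1⊕1⊕1⊕1⊕1⊕1 = 0
s4 (pos 4,5,6,7,12,13,14,15): 1⊕1⊕1⊕1⊕0⊕1⊕1⊕1 = 1
s8 (pos 8,9,10,11,12,13,14,15): 0⊕1⊕1⊕1⊕0⊕1⊕1⊕1 = 0
Syndrome s8…s1 = 0101 → error at position 5.
Flip position 5: 100111101110111 → 100101101110111

100101101110111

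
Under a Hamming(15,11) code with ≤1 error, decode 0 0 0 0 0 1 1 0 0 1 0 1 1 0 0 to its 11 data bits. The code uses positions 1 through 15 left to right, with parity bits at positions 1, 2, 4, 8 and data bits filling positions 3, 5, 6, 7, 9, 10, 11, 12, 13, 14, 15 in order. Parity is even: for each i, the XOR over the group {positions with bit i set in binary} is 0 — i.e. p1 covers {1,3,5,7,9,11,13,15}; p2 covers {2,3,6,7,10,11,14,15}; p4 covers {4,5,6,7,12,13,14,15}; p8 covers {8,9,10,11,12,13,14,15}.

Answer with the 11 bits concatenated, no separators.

00110001100

s1 (pos 1,3,5,7,9,11,13,15): 0⊕0⊕0⊕1⊕0⊕0⊕1⊕0 = 0
s2 (pos 2,3,6,7,10,11,14,15): 0⊕0⊕1⊕1⊕1⊕0⊕0⊕0 = 1
s4 (pos 4,5,6,7,12,13,14,15): 0⊕0⊕1⊕1⊕1⊕1⊕0⊕0 = 0
s8 (pos 8,9,10,11,12,13,14,15): 0⊕0⊕1⊕0⊕1⊕1⊕0⊕0 = 1
Syndrome s8…s1 = 1010 → error at position 10.
Flip position 10: 000001100101100 → 000001100001100
Read data bits from positions 3,5,6,7,9,10,11,12,13,14,15: 00110001100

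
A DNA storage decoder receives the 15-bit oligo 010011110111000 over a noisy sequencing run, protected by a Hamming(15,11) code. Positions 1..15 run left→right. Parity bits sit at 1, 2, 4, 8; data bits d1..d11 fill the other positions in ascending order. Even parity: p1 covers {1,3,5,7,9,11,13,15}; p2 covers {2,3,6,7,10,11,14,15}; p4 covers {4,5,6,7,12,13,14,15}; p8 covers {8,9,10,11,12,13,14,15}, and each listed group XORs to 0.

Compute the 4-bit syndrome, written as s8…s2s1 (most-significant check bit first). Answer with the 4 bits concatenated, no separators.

s1 (pos 1,3,5,7,9,11,13,15): 0⊕0⊕1⊕1⊕0⊕1⊕0⊕0 = 1
s2 (pos 2,3,6,7,10,11,14,15): 1⊕0⊕1⊕1⊕1⊕1⊕0⊕0 = 1
s4 (pos 4,5,6,7,12,13,14,15): 0⊕1⊕1⊕1⊕1⊕0⊕0⊕0 = 0
s8 (pos 8,9,10,11,12,13,14,15): 1⊕0⊕1⊕1⊕1⊕0⊕0⊕0 = 0
Syndrome s8…s1 = 0011 → error at position 3.

0011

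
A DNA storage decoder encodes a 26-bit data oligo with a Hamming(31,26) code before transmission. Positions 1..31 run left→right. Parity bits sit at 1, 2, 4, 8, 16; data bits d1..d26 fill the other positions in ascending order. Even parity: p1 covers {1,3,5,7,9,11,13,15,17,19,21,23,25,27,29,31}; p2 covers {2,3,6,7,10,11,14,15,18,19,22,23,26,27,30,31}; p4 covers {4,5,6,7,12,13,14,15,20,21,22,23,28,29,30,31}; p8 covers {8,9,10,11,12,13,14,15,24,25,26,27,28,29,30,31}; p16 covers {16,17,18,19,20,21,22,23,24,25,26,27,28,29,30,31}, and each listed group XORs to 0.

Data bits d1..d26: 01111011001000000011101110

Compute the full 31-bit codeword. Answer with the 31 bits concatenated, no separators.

1000111010110010000000011101110

Place data at non-parity positions: p1 p2 0 p4 1 1 1 p8 1 0 1 1 0 0 1 p16 0 0 0 0 0 0 0 1 1 1 0 1 1 1 0
p1 (pos 1,3,5,7,9,11,13,15,17,19,21,23,25,27,29,31): XOR of data positions = 0⊕1⊕1⊕1⊕1⊕0⊕1⊕0⊕0⊕0⊕0⊕1⊕0⊕1⊕0 = 1
p2 (pos 2,3,6,7,10,11,14,15,18,19,22,23,26,27,30,31): XOR of data positions = 0⊕1⊕1⊕0⊕1⊕0⊕1⊕0⊕0⊕0⊕0⊕1⊕0⊕1⊕0 = 0
p4 (pos 4,5,6,7,12,13,14,15,20,21,22,23,28,29,30,31): XOR of data positions = 1⊕1⊕1⊕1⊕0⊕0⊕1⊕0⊕0⊕0⊕0⊕1⊕1⊕1⊕0 = 0
p8 (pos 8,9,10,11,12,13,14,15,24,25,26,27,28,29,30,31): XOR of data positions = 1⊕0⊕1⊕1⊕0⊕0⊕1⊕1⊕1⊕1⊕0⊕1⊕1⊕1⊕0 = 0
p16 (pos 16,17,18,19,20,21,22,23,24,25,26,27,28,29,30,31): XOR of data positions = 0⊕0⊕0⊕0⊕0⊕0⊕0⊕1⊕1⊕1⊕0⊕1⊕1⊕1⊕0 = 0
Codeword: 1000111010110010000000011101110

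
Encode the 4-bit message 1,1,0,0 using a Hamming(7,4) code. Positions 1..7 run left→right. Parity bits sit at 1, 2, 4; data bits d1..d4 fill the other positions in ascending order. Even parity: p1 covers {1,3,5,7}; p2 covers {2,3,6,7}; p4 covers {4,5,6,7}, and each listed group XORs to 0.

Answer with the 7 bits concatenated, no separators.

0111100

Place data at non-parity positions: p1 p2 1 p4 1 0 0
p1 (pos 1,3,5,7): XOR of data positions = 1⊕1⊕0 = 0
p2 (pos 2,3,6,7): XOR of data positions = 1⊕0⊕0 = 1
p4 (pos 4,5,6,7): XOR of data positions = 1⊕0⊕0 = 1
Codeword: 0111100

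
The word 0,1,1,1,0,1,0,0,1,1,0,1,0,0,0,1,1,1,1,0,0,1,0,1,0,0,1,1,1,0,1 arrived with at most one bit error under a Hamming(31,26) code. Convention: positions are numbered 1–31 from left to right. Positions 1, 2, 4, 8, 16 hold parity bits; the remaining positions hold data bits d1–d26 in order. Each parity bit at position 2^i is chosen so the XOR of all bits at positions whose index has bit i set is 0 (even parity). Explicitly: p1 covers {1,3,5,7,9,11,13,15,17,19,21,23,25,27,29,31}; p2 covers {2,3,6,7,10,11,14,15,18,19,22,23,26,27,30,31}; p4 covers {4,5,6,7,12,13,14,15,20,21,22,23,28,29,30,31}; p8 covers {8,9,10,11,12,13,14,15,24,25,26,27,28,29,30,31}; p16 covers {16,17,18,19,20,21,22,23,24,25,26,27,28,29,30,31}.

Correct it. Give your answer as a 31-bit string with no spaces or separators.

s1 (pos 1,3,5,7,9,11,13,15,17,19,21,23,25,27,29,31): 0⊕1⊕0⊕0⊕1⊕0⊕0⊕0⊕1⊕1⊕0⊕0⊕0⊕1⊕1⊕1 = 1
s2 (pos 2,3,6,7,10,11,14,15,18,19,22,23,26,27,30,31): 1⊕1⊕1⊕0⊕1⊕0⊕0⊕0⊕1⊕1⊕1⊕0⊕0⊕1⊕0⊕1 = 1
s4 (pos 4,5,6,7,12,13,14,15,20,21,22,23,28,29,30,31): 1⊕0⊕1⊕0⊕1⊕0⊕0⊕0⊕0⊕0⊕1⊕0⊕1⊕1⊕0⊕1 = 1
s8 (pos 8,9,10,11,12,13,14,15,24,25,26,27,28,29,30,31): 0⊕1⊕1⊕0⊕1⊕0⊕0⊕0⊕1⊕0⊕0⊕1⊕1⊕1⊕0⊕1 = 0
s16 (pos 16,17,18,19,20,21,22,23,24,25,26,27,28,29,30,31): 1⊕1⊕1⊕1⊕0⊕0⊕1⊕0⊕1⊕0⊕0⊕1⊕1⊕1⊕0⊕1 = 0
Syndrome s16…s1 = 00111 → error at position 7.
Flip position 7: 0111010011010001111001010011101 → 0111011011010001111001010011101

0111011011010001111001010011101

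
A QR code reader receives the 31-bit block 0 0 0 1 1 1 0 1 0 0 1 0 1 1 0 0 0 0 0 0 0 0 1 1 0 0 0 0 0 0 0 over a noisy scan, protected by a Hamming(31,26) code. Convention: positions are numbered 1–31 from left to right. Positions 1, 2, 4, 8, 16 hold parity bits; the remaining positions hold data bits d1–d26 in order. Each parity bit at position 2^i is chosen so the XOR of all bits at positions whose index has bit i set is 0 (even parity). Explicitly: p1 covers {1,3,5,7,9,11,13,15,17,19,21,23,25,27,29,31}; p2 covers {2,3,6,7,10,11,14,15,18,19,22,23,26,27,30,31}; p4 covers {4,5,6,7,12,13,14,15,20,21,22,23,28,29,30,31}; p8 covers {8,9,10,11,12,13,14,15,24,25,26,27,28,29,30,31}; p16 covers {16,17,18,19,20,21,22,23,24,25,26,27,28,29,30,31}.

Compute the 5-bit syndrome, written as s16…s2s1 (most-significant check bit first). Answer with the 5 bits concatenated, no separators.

01000

s1 (pos 1,3,5,7,9,11,13,15,17,19,21,23,25,27,29,31): 0⊕0⊕1⊕0⊕0⊕1⊕1⊕0⊕0⊕0⊕0⊕1⊕0⊕0⊕0⊕0 = 0
s2 (pos 2,3,6,7,10,11,14,15,18,19,22,23,26,27,30,31): 0⊕0⊕1⊕0⊕0⊕1⊕1⊕0⊕0⊕0⊕0⊕1⊕0⊕0⊕0⊕0 = 0
s4 (pos 4,5,6,7,12,13,14,15,20,21,22,23,28,29,30,31): 1⊕1⊕1⊕0⊕0⊕1⊕1⊕0⊕0⊕0⊕0⊕1⊕0⊕0⊕0⊕0 = 0
s8 (pos 8,9,10,11,12,13,14,15,24,25,26,27,28,29,30,31): 1⊕0⊕0⊕1⊕0⊕1⊕1⊕0⊕1⊕0⊕0⊕0⊕0⊕0⊕0⊕0 = 1
s16 (pos 16,17,18,19,20,21,22,23,24,25,26,27,28,29,30,31): 0⊕0⊕0⊕0⊕0⊕0⊕0⊕1⊕1⊕0⊕0⊕0⊕0⊕0⊕0⊕0 = 0
Syndrome s16…s1 = 01000 → error at position 8.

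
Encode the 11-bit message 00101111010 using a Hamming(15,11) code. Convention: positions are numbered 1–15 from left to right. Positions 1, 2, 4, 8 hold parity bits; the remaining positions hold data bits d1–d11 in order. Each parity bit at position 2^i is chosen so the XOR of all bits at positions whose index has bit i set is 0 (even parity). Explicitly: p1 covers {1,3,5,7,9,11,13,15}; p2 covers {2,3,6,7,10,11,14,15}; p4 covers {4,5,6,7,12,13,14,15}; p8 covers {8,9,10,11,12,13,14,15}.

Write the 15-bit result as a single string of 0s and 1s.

000101011111010

Place data at non-parity positions: p1 p2 0 p4 0 1 0 p8 1 1 1 1 0 1 0
p1 (pos 1,3,5,7,9,11,13,15): XOR of data positions = 0⊕0⊕0⊕1⊕1⊕0⊕0 = 0
p2 (pos 2,3,6,7,10,11,14,15): XOR of data positions = 0⊕1⊕0⊕1⊕1⊕1⊕0 = 0
p4 (pos 4,5,6,7,12,13,14,15): XOR of data positions = 0⊕1⊕0⊕1⊕0⊕1⊕0 = 1
p8 (pos 8,9,10,11,12,13,14,15): XOR of data positions = 1⊕1⊕1⊕1⊕0⊕1⊕0 = 1
Codeword: 000101011111010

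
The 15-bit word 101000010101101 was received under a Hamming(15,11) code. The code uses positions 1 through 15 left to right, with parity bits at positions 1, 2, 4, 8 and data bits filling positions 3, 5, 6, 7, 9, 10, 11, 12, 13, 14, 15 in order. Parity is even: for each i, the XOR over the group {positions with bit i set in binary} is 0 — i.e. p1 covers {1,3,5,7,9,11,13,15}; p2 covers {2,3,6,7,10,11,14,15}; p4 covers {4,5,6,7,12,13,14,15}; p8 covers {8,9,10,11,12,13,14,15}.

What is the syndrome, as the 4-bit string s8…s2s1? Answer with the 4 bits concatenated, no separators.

1110

s1 (pos 1,3,5,7,9,11,13,15): 1⊕1⊕0⊕0⊕0⊕0⊕1⊕1 = 0
s2 (pos 2,3,6,7,10,11,14,15): 0⊕1⊕0⊕0⊕1⊕0⊕0⊕1 = 1
s4 (pos 4,5,6,7,12,13,14,15): 0⊕0⊕0⊕0⊕1⊕1⊕0⊕1 = 1
s8 (pos 8,9,10,11,12,13,14,15): 1⊕0⊕1⊕0⊕1⊕1⊕0⊕1 = 1
Syndrome s8…s1 = 1110 → error at position 14.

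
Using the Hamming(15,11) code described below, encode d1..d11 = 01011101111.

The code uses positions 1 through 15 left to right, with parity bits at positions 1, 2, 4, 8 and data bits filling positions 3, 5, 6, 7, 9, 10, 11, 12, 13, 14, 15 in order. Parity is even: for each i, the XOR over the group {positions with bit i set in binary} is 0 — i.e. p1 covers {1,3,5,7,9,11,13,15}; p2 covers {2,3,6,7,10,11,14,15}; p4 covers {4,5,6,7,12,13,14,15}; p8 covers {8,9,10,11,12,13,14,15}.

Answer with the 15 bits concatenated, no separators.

100010101101111

Place data at non-parity positions: p1 p2 0 p4 1 0 1 p8 1 1 0 1 1 1 1
p1 (pos 1,3,5,7,9,11,13,15): XOR of data positions = 0⊕1⊕1⊕1⊕0⊕1⊕1 = 1
p2 (pos 2,3,6,7,10,11,14,15): XOR of data positions = 0⊕0⊕1⊕1⊕0⊕1⊕1 = 0
p4 (pos 4,5,6,7,12,13,14,15): XOR of data positions = 1⊕0⊕1⊕1⊕1⊕1⊕1 = 0
p8 (pos 8,9,10,11,12,13,14,15): XOR of data positions = 1⊕1⊕0⊕1⊕1⊕1⊕1 = 0
Codeword: 100010101101111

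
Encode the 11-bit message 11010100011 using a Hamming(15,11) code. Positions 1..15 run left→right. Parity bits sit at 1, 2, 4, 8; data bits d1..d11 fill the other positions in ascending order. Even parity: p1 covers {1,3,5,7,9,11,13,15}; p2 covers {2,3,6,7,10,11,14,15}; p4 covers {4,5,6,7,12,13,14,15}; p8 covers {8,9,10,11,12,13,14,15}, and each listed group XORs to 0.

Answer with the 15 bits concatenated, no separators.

Place data at non-parity positions: p1 p2 1 p4 1 0 1 p8 0 1 0 0 0 1 1
p1 (pos 1,3,5,7,9,11,13,15): XOR of data positions = 1⊕1⊕1⊕0⊕0⊕0⊕1 = 0
p2 (pos 2,3,6,7,10,11,14,15): XOR of data positions = 1⊕0⊕1⊕1⊕0⊕1⊕1 = 1
p4 (pos 4,5,6,7,12,13,14,15): XOR of data positions = 1⊕0⊕1⊕0⊕0⊕1⊕1 = 0
p8 (pos 8,9,10,11,12,13,14,15): XOR of data positions = 0⊕1⊕0⊕0⊕0⊕1⊕1 = 1
Codeword: 011010110100011

011010110100011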